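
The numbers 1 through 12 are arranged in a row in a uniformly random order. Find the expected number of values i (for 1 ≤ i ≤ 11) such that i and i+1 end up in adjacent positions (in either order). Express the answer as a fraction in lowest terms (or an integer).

11/6

For each i ∈ {1,…,11}, let Xᵢ = 1 if i and i+1 are adjacent. P(Xᵢ=1) = 2·(12−1)!/12! = 2/12.
By linearity, E[ΣXᵢ] = (11)·(2/12) = 11/6.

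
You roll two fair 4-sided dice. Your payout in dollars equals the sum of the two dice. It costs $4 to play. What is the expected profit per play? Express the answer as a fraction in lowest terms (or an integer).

Distribution of the sum of the two dice: 2 w.p. 1/16, 3 w.p. 1/8, 4 w.p. 3/16, 5 w.p. 1/4, 6 w.p. 3/16, 7 w.p. 1/8, …
E[payout] = (1/16)·2 + (1/8)·3 + (3/16)·4 + (1/4)·5 + (3/16)·6 + (1/8)·7 + (1/16)·8 = 5
Expected profit = 5 − 4 = 1

$1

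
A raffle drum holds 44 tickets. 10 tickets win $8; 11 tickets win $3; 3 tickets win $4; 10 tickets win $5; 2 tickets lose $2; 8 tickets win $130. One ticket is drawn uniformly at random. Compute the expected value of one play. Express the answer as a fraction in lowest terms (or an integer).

1211/44 dollars

E[payout] = (10/44)·8 + (11/44)·3 + (3/44)·4 + (10/44)·5 + (2/44)·(-2) + (8/44)·130 = 1211/44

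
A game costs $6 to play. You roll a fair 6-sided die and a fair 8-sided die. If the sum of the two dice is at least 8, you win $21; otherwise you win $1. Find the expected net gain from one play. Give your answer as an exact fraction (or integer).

E[payout] = (7/16)·1 + (9/16)·21 = 49/4
Expected profit = 49/4 − 6 = 25/4

25/4 dollars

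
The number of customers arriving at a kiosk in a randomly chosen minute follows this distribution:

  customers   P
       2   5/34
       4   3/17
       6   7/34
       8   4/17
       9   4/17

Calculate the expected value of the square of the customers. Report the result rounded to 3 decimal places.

44.941

E[X²] = (5/34)·4 + (3/17)·16 + (7/34)·36 + (4/17)·64 + (4/17)·81
     = 764/17 ≈ 44.941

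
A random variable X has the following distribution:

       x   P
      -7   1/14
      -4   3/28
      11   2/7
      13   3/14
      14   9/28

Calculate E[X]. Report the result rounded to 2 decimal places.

E[X] = (1/14)·(-7) + (3/28)·(-4) + (2/7)·11 + (3/14)·13 + (9/28)·14
     = 19/2 ≈ 9.50

9.50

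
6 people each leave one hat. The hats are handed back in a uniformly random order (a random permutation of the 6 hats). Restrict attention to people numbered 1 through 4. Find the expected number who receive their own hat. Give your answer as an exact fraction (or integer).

2/3

Let Xᵢ = 1 if person i gets their own hat. For each i, P(Xᵢ=1) = 1/6.
By linearity of expectation, E[X₁+…+X_4] = 4·(1/6) = 2/3.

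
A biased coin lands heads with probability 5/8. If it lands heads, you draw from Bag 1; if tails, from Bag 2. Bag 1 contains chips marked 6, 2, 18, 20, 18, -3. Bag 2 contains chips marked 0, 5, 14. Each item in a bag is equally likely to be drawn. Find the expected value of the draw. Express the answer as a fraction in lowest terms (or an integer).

E[X | Bag 1] = (6 + 2 + 18 + 20 + 18 − 3)/6 = 61/6
E[X | Bag 2] = (0 + 5 + 14)/3 = 19/3
E[X] = (5/8)·61/6 + (3/8)·19/3 = 419/48

419/48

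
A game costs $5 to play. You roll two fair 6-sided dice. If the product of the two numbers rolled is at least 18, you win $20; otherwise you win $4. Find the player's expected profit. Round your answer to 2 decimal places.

$3.44

E[payout] = (13/18)·4 + (5/18)·20 = 76/9
Expected profit = 76/9 − 5 = 31/9 ≈ $3.44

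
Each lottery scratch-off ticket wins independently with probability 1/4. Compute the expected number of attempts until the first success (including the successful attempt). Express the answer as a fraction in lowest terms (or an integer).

For a geometric distribution, E[trials] = 1/p = 1/(1/4) = 4.

4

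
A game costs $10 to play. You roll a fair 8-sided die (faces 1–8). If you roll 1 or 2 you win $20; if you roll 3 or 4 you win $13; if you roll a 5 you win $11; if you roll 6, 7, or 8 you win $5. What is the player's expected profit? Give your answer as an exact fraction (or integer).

3/2 dollars

E[payout] = (3/8)·5 + (1/8)·11 + (1/4)·13 + (1/4)·20 = 23/2
Expected profit = 23/2 − 10 = 3/2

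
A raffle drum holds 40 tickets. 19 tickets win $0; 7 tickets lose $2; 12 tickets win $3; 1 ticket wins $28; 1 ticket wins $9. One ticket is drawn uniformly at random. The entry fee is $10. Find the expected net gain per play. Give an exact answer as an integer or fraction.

E[payout] = (19/40)·0 + (7/40)·(-2) + (12/40)·3 + (1/40)·28 + (1/40)·9 = 59/40
Expected profit = 59/40 − 10 = -341/40

-341/40 dollars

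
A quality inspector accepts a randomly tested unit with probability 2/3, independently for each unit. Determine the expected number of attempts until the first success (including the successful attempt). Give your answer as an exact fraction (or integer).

For a geometric distribution, E[trials] = 1/p = 1/(2/3) = 3/2.

3/2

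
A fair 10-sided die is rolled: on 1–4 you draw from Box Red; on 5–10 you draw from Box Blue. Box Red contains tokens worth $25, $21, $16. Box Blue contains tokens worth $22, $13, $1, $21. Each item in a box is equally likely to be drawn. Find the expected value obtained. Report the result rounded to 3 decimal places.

E[X | Box Red] = (25 + 21 + 16)/3 = 62/3
E[X | Box Blue] = (22 + 13 + 1 + 21)/4 = 57/4
E[X] = (2/5)·62/3 + (3/5)·57/4 = 1009/60 ≈ 16.817

$16.817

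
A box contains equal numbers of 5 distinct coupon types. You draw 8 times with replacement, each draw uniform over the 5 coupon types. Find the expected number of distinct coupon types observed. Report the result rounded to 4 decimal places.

4.1611

Let Xⱼ=1 if type j appears at least once. P(Xⱼ=1) = 1 − ((5−1)/5)^8 = 325089/390625.
E[#distinct] = 5·325089/390625 = 325089/78125.
≈ 4.1611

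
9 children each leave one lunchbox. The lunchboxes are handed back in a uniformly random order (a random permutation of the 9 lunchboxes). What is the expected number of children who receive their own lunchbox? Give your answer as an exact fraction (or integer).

Let Xᵢ = 1 if person i gets their own lunchbox. For each i, P(Xᵢ=1) = 1/9.
By linearity of expectation, E[X₁+…+X_9] = 9·(1/9) = 1.

1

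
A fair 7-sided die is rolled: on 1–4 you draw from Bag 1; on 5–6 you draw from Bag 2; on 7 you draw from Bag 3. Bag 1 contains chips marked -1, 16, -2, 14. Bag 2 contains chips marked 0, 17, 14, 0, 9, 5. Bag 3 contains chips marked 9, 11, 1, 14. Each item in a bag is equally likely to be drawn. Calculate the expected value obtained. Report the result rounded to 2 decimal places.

7.25

E[X | Bag 1] = (-1 + 16 − 2 + 14)/4 = 27/4
E[X | Bag 2] = (0 + 17 + 14 + 0 + 9 + 5)/6 = 15/2
E[X | Bag 3] = (9 + 11 + 1 + 14)/4 = 35/4
E[X] = (4/7)·27/4 + (2/7)·15/2 + (1/7)·35/4 = 29/4 ≈ 7.25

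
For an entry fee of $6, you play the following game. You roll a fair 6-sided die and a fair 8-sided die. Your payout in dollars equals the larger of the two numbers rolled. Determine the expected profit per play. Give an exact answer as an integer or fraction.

-37/48 dollars

Distribution of the larger of the two numbers rolled: 1 w.p. 1/48, 2 w.p. 1/16, 3 w.p. 5/48, 4 w.p. 7/48, 5 w.p. 3/16, 6 w.p. 11/48, …
E[payout] = (1/48)·1 + (1/16)·2 + (5/48)·3 + (7/48)·4 + (3/16)·5 + (11/48)·6 + (1/8)·7 + (1/8)·8 = 251/48
Expected profit = 251/48 − 6 = -37/48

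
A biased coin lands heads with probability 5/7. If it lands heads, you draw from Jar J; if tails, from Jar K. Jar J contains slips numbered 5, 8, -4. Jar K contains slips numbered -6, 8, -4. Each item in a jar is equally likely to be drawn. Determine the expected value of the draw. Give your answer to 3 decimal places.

1.952

E[X | Jar J] = (5 + 8 − 4)/3 = 3
E[X | Jar K] = (-6 + 8 − 4)/3 = -2/3
E[X] = (5/7)·3 + (2/7)·(-2/3) = 41/21 ≈ 1.952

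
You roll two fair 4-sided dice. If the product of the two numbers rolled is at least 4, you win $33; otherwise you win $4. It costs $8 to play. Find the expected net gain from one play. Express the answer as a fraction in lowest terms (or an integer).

255/16 dollars

E[payout] = (5/16)·4 + (11/16)·33 = 383/16
Expected profit = 383/16 − 8 = 255/16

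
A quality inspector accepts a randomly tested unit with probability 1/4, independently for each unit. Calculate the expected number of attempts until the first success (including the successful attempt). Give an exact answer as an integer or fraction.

For a geometric distribution, E[trials] = 1/p = 1/(1/4) = 4.

4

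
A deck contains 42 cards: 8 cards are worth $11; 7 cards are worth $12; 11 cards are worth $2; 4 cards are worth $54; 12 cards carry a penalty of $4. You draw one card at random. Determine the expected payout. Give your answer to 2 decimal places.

$8.62

E[payout] = (8/42)·11 + (7/42)·12 + (11/42)·2 + (4/42)·54 + (12/42)·(-4) = 181/21
≈ $8.62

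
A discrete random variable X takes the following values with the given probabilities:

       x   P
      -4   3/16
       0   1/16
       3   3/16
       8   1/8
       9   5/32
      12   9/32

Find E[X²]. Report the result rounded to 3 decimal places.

E[X²] = (3/16)·16 + (1/16)·0 + (3/16)·9 + (1/8)·64 + (5/32)·81 + (9/32)·144
     = 2107/32 ≈ 65.844

65.844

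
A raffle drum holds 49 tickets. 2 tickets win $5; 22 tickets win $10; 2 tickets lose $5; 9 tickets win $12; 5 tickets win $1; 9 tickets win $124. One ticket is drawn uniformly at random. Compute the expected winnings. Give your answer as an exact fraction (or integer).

207/7 dollars

E[payout] = (2/49)·5 + (22/49)·10 + (2/49)·(-5) + (9/49)·12 + (5/49)·1 + (9/49)·124 = 207/7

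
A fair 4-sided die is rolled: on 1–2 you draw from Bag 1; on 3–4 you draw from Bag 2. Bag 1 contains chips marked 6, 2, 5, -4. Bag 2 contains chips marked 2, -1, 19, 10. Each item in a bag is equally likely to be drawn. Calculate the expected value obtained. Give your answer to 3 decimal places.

E[X | Bag 1] = (6 + 2 + 5 − 4)/4 = 9/4
E[X | Bag 2] = (2 − 1 + 19 + 10)/4 = 15/2
E[X] = (1/2)·9/4 + (1/2)·15/2 = 39/8 ≈ 4.875

4.875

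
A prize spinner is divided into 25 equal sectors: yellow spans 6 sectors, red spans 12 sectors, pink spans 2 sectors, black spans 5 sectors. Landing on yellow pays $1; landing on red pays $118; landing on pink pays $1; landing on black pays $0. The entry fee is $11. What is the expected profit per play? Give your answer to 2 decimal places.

E[payout] = (6/25)·1 + (12/25)·118 + (2/25)·1 + (5/25)·0 = 1424/25
Expected profit = 1424/25 − 11 = 1149/25 ≈ $45.96

$45.96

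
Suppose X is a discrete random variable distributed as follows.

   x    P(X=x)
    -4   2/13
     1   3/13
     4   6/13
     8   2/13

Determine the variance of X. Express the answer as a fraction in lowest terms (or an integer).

2142/169

E[X] = (2/13)·(-4) + (3/13)·1 + (6/13)·4 + (2/13)·8 = 35/13
E[X²] = (2/13)·16 + (3/13)·1 + (6/13)·16 + (2/13)·64 = 259/13
Var(X) = 259/13 − (35/13)² = 2142/169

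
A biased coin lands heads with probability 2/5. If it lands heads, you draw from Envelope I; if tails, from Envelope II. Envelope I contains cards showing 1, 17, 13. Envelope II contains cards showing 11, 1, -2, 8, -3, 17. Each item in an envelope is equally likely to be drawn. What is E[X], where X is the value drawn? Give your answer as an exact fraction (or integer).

E[X | Envelope I] = (1 + 17 + 13)/3 = 31/3
E[X | Envelope II] = (11 + 1 − 2 + 8 − 3 + 17)/6 = 16/3
E[X] = (2/5)·31/3 + (3/5)·16/3 = 22/3

22/3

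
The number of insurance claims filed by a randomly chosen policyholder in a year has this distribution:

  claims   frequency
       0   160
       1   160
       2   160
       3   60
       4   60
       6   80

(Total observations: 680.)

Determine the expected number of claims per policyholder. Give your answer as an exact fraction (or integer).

69/34

Total = 680, so P(claims=0) = 160/680, etc.
E[X] = (4/17)·0 + (4/17)·1 + (4/17)·2 + (3/34)·3 + (3/34)·4 + (2/17)·6
     = 69/34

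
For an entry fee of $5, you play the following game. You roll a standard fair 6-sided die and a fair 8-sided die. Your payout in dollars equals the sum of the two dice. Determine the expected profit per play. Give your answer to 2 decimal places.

$3.00

Distribution of the sum of the two dice: 2 w.p. 1/48, 3 w.p. 1/24, 4 w.p. 1/16, 5 w.p. 1/12, 6 w.p. 5/48, 7 w.p. 1/8, …
E[payout] = (1/48)·2 + (1/24)·3 + (1/16)·4 + (1/12)·5 + (5/48)·6 + (1/8)·7 + (1/8)·8 + (1/8)·9 + (5/48)·10 + (1/12)·11 + (1/16)·12 + (1/24)·13 + (1/48)·14 = 8
Expected profit = 8 − 5 = 3 ≈ $3.00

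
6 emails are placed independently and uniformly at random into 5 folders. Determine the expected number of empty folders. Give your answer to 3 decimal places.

1.311

Let Xⱼ=1 if folder j is empty. P(Xⱼ=1) = ((5-1)/5)^6 = 4096/15625.
By linearity, E[#empty] = 5·4096/15625 = 4096/3125.
≈ 1.311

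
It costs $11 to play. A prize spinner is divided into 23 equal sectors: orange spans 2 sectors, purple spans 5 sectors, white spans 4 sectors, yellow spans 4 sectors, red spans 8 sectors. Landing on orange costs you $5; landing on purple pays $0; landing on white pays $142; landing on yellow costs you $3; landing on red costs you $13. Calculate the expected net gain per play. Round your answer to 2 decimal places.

$8.22

E[payout] = (2/23)·(-5) + (5/23)·0 + (4/23)·142 + (4/23)·(-3) + (8/23)·(-13) = 442/23
Expected profit = 442/23 − 11 = 189/23 ≈ $8.22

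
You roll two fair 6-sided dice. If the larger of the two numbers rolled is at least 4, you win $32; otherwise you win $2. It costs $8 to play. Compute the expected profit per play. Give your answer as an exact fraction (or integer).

33/2 dollars

E[payout] = (1/4)·2 + (3/4)·32 = 49/2
Expected profit = 49/2 − 8 = 33/2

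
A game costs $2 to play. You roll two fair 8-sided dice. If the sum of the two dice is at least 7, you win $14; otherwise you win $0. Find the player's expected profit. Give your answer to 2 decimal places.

$8.72

E[payout] = (15/64)·0 + (49/64)·14 = 343/32
Expected profit = 343/32 − 2 = 279/32 ≈ $8.72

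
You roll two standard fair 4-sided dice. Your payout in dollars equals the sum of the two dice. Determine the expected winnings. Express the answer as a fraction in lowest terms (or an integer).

$5

Distribution of the sum of the two dice: 2 w.p. 1/16, 3 w.p. 1/8, 4 w.p. 3/16, 5 w.p. 1/4, 6 w.p. 3/16, 7 w.p. 1/8, …
E[payout] = (1/16)·2 + (1/8)·3 + (3/16)·4 + (1/4)·5 + (3/16)·6 + (1/8)·7 + (1/16)·8 = 5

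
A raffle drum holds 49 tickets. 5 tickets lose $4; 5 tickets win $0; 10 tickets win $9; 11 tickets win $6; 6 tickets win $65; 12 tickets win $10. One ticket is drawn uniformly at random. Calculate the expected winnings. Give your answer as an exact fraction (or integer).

646/49 dollars

E[payout] = (5/49)·(-4) + (5/49)·0 + (10/49)·9 + (11/49)·6 + (6/49)·65 + (12/49)·10 = 646/49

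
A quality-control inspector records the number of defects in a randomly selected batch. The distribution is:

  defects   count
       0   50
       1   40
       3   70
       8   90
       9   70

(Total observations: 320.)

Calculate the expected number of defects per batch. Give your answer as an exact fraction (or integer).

Total = 320, so P(defects=0) = 50/320, etc.
E[X] = (5/32)·0 + (1/8)·1 + (7/32)·3 + (9/32)·8 + (7/32)·9
     = 5

5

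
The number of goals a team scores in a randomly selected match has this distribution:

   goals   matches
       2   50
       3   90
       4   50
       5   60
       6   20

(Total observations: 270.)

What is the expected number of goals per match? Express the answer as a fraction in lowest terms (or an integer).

11/3

Total = 270, so P(goals=2) = 50/270, etc.
E[X] = (5/27)·2 + (1/3)·3 + (5/27)·4 + (2/9)·5 + (2/27)·6
     = 11/3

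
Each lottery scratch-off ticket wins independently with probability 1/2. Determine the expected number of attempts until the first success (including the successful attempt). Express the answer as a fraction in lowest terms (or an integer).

For a geometric distribution, E[trials] = 1/p = 1/(1/2) = 2.

2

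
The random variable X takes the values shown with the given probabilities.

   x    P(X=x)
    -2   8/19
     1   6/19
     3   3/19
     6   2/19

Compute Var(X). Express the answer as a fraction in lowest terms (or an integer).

2482/361

E[X] = (8/19)·(-2) + (6/19)·1 + (3/19)·3 + (2/19)·6 = 11/19
E[X²] = (8/19)·4 + (6/19)·1 + (3/19)·9 + (2/19)·36 = 137/19
Var(X) = 137/19 − (11/19)² = 2482/361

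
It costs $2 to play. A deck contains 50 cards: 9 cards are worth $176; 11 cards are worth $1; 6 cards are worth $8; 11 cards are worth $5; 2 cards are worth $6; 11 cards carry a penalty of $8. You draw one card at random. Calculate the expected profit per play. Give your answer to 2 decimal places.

$30.44

E[payout] = (9/50)·176 + (11/50)·1 + (6/50)·8 + (11/50)·5 + (2/50)·6 + (11/50)·(-8) = 811/25
Expected profit = 811/25 − 2 = 761/25 ≈ $30.44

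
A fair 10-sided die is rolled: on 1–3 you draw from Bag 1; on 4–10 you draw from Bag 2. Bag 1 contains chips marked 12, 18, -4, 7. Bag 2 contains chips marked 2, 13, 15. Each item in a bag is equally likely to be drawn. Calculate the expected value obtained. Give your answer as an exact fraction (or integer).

379/40

E[X | Bag 1] = (12 + 18 − 4 + 7)/4 = 33/4
E[X | Bag 2] = (2 + 13 + 15)/3 = 10
E[X] = (3/10)·33/4 + (7/10)·10 = 379/40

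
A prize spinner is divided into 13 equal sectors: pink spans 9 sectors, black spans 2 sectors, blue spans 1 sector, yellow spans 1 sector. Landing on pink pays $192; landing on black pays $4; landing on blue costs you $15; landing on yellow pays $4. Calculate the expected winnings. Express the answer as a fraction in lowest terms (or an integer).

E[payout] = (9/13)·192 + (2/13)·4 + (1/13)·(-15) + (1/13)·4 = 1725/13

1725/13 dollars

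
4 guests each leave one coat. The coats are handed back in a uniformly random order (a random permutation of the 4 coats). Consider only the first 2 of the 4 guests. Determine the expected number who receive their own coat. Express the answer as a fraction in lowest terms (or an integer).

Let Xᵢ = 1 if person i gets their own coat. For each i, P(Xᵢ=1) = 1/4.
By linearity of expectation, E[X₁+…+X_2] = 2·(1/4) = 1/2.

1/2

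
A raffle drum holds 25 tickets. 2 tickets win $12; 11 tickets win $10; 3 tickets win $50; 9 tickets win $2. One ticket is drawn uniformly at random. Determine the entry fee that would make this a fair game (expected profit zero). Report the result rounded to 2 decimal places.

E[payout] = (2/25)·12 + (11/25)·10 + (3/25)·50 + (9/25)·2 = 302/25
Fair fee = E[payout] = 302/25 ≈ $12.08

$12.08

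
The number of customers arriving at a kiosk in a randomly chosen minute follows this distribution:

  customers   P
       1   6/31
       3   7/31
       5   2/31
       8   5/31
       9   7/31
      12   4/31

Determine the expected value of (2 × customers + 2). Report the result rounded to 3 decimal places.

E[2x+2] = (6/31)·4 + (7/31)·8 + (2/31)·12 + (5/31)·18 + (7/31)·20 + (4/31)·26
     = 438/31 ≈ 14.129

14.129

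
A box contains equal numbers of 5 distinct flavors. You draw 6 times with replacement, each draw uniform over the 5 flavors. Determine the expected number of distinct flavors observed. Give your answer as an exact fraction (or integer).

Let Xⱼ=1 if type j appears at least once. P(Xⱼ=1) = 1 − ((5−1)/5)^6 = 11529/15625.
E[#distinct] = 5·11529/15625 = 11529/3125.

11529/3125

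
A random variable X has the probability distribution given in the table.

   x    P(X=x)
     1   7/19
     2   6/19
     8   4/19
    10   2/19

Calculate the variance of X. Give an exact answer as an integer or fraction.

4212/361

E[X] = (7/19)·1 + (6/19)·2 + (4/19)·8 + (2/19)·10 = 71/19
E[X²] = (7/19)·1 + (6/19)·4 + (4/19)·64 + (2/19)·100 = 487/19
Var(X) = 487/19 − (71/19)² = 4212/361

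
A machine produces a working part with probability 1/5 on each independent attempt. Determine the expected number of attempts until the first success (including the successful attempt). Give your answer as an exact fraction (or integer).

5

For a geometric distribution, E[trials] = 1/p = 1/(1/5) = 5.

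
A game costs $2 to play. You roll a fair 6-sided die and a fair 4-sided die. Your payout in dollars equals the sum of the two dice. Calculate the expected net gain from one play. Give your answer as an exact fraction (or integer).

$4

Distribution of the sum of the two dice: 2 w.p. 1/24, 3 w.p. 1/12, 4 w.p. 1/8, 5 w.p. 1/6, 6 w.p. 1/6, 7 w.p. 1/6, …
E[payout] = (1/24)·2 + (1/12)·3 + (1/8)·4 + (1/6)·5 + (1/6)·6 + (1/6)·7 + (1/8)·8 + (1/12)·9 + (1/24)·10 = 6
Expected profit = 6 − 2 = 4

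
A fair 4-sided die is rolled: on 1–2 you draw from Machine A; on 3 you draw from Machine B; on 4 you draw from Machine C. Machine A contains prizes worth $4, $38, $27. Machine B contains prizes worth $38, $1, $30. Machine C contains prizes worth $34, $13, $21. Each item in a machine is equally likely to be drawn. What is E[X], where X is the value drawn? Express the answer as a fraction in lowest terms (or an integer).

E[X | Machine A] = (4 + 38 + 27)/3 = 23
E[X | Machine B] = (38 + 1 + 30)/3 = 23
E[X | Machine C] = (34 + 13 + 21)/3 = 68/3
E[X] = (1/2)·23 + (1/4)·23 + (1/4)·68/3 = 275/12

275/12 dollars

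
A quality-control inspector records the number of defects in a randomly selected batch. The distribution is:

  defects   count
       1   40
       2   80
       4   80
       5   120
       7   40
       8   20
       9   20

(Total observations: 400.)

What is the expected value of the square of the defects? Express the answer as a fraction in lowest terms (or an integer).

95/4

Total = 400, so P(defects=1) = 40/400, etc.
E[X²] = (1/10)·1 + (1/5)·4 + (1/5)·16 + (3/10)·25 + (1/10)·49 + (1/20)·64 + (1/20)·81
     = 95/4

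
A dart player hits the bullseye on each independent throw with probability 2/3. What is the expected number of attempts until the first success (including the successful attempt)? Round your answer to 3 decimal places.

1.500

For a geometric distribution, E[trials] = 1/p = 1/(2/3) = 3/2.
≈ 1.500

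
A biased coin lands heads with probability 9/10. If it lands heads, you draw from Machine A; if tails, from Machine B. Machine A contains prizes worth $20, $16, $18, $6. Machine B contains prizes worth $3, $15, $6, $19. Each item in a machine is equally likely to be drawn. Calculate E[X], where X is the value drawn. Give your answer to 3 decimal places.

$14.575

E[X | Machine A] = (20 + 16 + 18 + 6)/4 = 15
E[X | Machine B] = (3 + 15 + 6 + 19)/4 = 43/4
E[X] = (9/10)·15 + (1/10)·43/4 = 583/40 ≈ 14.575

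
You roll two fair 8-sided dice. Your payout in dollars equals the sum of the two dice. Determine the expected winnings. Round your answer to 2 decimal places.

Distribution of the sum of the two dice: 2 w.p. 1/64, 3 w.p. 1/32, 4 w.p. 3/64, 5 w.p. 1/16, 6 w.p. 5/64, 7 w.p. 3/32, …
E[payout] = (1/64)·2 + (1/32)·3 + (3/64)·4 + (1/16)·5 + (5/64)·6 + (3/32)·7 + (7/64)·8 + (1/8)·9 + (7/64)·10 + (3/32)·11 + (5/64)·12 + (1/16)·13 + (3/64)·14 + (1/32)·15 + (1/64)·16 = 9
≈ $9.00

$9.00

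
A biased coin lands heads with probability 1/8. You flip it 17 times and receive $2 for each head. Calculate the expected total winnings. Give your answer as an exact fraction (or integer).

E[#heads] = 17·1/8 = 17/8 (linearity over flips).
E[winnings] = 2·17/8 = 17/4.

17/4 dollars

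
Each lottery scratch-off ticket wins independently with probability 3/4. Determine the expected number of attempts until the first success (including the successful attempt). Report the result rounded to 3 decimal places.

1.333

For a geometric distribution, E[trials] = 1/p = 1/(3/4) = 4/3.
≈ 1.333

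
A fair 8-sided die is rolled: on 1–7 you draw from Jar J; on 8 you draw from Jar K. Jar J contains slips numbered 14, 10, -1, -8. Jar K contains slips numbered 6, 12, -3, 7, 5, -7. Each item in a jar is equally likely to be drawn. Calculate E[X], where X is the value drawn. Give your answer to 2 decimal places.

E[X | Jar J] = (14 + 10 − 1 − 8)/4 = 15/4
E[X | Jar K] = (6 + 12 − 3 + 7 + 5 − 7)/6 = 10/3
E[X] = (7/8)·15/4 + (1/8)·10/3 = 355/96 ≈ 3.70

3.70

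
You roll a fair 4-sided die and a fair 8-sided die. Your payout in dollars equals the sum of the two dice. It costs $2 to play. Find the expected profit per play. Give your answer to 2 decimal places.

Distribution of the sum of the two dice: 2 w.p. 1/32, 3 w.p. 1/16, 4 w.p. 3/32, 5 w.p. 1/8, 6 w.p. 1/8, 7 w.p. 1/8, …
E[payout] = (1/32)·2 + (1/16)·3 + (3/32)·4 + (1/8)·5 + (1/8)·6 + (1/8)·7 + (1/8)·8 + (1/8)·9 + (3/32)·10 + (1/16)·11 + (1/32)·12 = 7
Expected profit = 7 − 2 = 5 ≈ $5.00

$5.00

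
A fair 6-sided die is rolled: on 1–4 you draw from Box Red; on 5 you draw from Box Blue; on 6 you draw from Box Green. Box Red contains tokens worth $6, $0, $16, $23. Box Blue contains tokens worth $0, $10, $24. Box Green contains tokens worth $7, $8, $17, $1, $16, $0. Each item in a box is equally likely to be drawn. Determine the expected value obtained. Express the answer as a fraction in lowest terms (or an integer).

E[X | Box Red] = (6 + 0 + 16 + 23)/4 = 45/4
E[X | Box Blue] = (0 + 10 + 24)/3 = 34/3
E[X | Box Green] = (7 + 8 + 17 + 1 + 16 + 0)/6 = 49/6
E[X] = (2/3)·45/4 + (1/6)·34/3 + (1/6)·49/6 = 43/4

43/4 dollars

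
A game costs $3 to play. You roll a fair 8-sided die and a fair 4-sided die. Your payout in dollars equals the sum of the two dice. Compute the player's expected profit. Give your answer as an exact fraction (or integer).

$4

Distribution of the sum of the two dice: 2 w.p. 1/32, 3 w.p. 1/16, 4 w.p. 3/32, 5 w.p. 1/8, 6 w.p. 1/8, 7 w.p. 1/8, …
E[payout] = (1/32)·2 + (1/16)·3 + (3/32)·4 + (1/8)·5 + (1/8)·6 + (1/8)·7 + (1/8)·8 + (1/8)·9 + (3/32)·10 + (1/16)·11 + (1/32)·12 = 7
Expected profit = 7 − 3 = 4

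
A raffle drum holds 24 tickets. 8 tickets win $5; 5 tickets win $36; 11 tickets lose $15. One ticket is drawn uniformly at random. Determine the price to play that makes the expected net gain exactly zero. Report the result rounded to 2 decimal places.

$2.29

E[payout] = (8/24)·5 + (5/24)·36 + (11/24)·(-15) = 55/24
Fair fee = E[payout] = 55/24 ≈ $2.29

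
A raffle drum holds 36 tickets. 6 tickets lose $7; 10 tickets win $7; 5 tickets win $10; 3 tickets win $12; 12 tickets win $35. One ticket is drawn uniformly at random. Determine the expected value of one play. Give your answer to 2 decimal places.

$14.83

E[payout] = (6/36)·(-7) + (10/36)·7 + (5/36)·10 + (3/36)·12 + (12/36)·35 = 89/6
≈ $14.83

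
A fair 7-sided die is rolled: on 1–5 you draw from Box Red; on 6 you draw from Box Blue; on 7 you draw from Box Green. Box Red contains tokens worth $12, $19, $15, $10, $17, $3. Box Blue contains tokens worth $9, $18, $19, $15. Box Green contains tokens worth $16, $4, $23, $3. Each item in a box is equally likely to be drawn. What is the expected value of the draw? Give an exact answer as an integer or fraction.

E[X | Box Red] = (12 + 19 + 15 + 10 + 17 + 3)/6 = 38/3
E[X | Box Blue] = (9 + 18 + 19 + 15)/4 = 61/4
E[X | Box Green] = (16 + 4 + 23 + 3)/4 = 23/2
E[X] = (5/7)·38/3 + (1/7)·61/4 + (1/7)·23/2 = 1081/84

1081/84 dollars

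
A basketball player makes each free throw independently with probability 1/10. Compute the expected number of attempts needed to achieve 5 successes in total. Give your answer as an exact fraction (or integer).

50

By linearity (sum of 5 independent geometric waits), E[trials] = 5/p = 5/(1/10) = 50.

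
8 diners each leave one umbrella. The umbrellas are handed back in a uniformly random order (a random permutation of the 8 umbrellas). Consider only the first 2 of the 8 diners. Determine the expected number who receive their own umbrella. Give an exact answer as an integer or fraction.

Let Xᵢ = 1 if person i gets their own umbrella. For each i, P(Xᵢ=1) = 1/8.
By linearity of expectation, E[X₁+…+X_2] = 2·(1/8) = 1/4.

1/4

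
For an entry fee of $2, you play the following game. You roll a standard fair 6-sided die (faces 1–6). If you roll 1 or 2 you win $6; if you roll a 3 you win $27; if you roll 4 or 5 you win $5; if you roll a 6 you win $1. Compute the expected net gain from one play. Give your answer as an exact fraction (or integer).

19/3 dollars

E[payout] = (1/6)·1 + (1/3)·5 + (1/3)·6 + (1/6)·27 = 25/3
Expected profit = 25/3 − 2 = 19/3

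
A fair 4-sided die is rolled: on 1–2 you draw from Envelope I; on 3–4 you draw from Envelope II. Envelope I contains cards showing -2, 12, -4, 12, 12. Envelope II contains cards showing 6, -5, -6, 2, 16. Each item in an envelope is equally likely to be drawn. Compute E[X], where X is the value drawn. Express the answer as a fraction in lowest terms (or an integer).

43/10

E[X | Envelope I] = (-2 + 12 − 4 + 12 + 12)/5 = 6
E[X | Envelope II] = (6 − 5 − 6 + 2 + 16)/5 = 13/5
E[X] = (1/2)·6 + (1/2)·13/5 = 43/10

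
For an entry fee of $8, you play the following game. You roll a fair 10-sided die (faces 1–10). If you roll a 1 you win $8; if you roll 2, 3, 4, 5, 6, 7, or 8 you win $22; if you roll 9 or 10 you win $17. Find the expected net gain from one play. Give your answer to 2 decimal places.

$11.60

E[payout] = (1/10)·8 + (1/5)·17 + (7/10)·22 = 98/5
Expected profit = 98/5 − 8 = 58/5 ≈ $11.60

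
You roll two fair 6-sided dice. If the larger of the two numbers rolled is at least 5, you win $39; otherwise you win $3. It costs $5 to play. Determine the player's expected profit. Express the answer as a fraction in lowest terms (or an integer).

$18

E[payout] = (4/9)·3 + (5/9)·39 = 23
Expected profit = 23 − 5 = 18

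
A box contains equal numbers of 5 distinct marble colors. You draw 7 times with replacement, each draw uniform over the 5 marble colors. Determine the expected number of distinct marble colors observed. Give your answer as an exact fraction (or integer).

61741/15625

Let Xⱼ=1 if type j appears at least once. P(Xⱼ=1) = 1 − ((5−1)/5)^7 = 61741/78125.
E[#distinct] = 5·61741/78125 = 61741/15625.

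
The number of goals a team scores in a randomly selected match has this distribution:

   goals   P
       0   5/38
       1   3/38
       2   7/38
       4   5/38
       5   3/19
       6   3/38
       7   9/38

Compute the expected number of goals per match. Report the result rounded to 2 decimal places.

E[X] = (5/38)·0 + (3/38)·1 + (7/38)·2 + (5/38)·4 + (3/19)·5 + (3/38)·6 + (9/38)·7
     = 74/19 ≈ 3.89

3.89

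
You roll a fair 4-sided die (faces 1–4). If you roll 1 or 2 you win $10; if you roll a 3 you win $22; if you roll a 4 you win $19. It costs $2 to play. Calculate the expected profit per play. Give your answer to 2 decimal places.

$13.25

E[payout] = (1/2)·10 + (1/4)·19 + (1/4)·22 = 61/4
Expected profit = 61/4 − 2 = 53/4 ≈ $13.25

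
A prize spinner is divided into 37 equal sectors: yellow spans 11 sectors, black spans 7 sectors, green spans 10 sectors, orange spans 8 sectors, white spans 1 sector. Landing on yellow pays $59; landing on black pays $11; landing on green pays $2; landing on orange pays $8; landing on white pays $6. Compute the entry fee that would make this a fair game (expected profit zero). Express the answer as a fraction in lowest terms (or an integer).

816/37 dollars

E[payout] = (11/37)·59 + (7/37)·11 + (10/37)·2 + (8/37)·8 + (1/37)·6 = 816/37
Fair fee = E[payout] = 816/37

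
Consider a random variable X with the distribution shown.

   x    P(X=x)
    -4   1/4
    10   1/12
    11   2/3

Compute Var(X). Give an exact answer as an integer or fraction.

E[X] = (1/4)·(-4) + (1/12)·10 + (2/3)·11 = 43/6
E[X²] = (1/4)·16 + (1/12)·100 + (2/3)·121 = 93
Var(X) = 93 − (43/6)² = 1499/36

1499/36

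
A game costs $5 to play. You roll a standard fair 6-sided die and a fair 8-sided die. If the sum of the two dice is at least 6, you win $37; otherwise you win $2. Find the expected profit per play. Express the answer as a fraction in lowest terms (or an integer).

593/24 dollars

E[payout] = (5/24)·2 + (19/24)·37 = 713/24
Expected profit = 713/24 − 5 = 593/24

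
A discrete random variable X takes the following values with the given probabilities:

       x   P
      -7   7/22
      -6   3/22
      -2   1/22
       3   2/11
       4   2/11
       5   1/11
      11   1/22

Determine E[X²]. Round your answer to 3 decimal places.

E[X²] = (7/22)·49 + (3/22)·36 + (1/22)·4 + (2/11)·9 + (2/11)·16 + (1/11)·25 + (1/22)·121
     = 33 ≈ 33.000

33.000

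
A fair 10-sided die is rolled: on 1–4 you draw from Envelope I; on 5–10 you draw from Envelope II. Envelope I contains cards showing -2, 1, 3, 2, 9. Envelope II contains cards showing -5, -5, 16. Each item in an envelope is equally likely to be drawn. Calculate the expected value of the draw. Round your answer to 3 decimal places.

E[X | Envelope I] = (-2 + 1 + 3 + 2 + 9)/5 = 13/5
E[X | Envelope II] = (-5 − 5 + 16)/3 = 2
E[X] = (2/5)·13/5 + (3/5)·2 = 56/25 ≈ 2.240

2.240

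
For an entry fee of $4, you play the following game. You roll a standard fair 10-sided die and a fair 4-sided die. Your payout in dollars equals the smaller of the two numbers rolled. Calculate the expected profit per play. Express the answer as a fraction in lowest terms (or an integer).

Distribution of the smaller of the two numbers rolled: 1 w.p. 13/40, 2 w.p. 11/40, 3 w.p. 9/40, 4 w.p. 7/40
E[payout] = (13/40)·1 + (11/40)·2 + (9/40)·3 + (7/40)·4 = 9/4
Expected profit = 9/4 − 4 = -7/4

-7/4 dollars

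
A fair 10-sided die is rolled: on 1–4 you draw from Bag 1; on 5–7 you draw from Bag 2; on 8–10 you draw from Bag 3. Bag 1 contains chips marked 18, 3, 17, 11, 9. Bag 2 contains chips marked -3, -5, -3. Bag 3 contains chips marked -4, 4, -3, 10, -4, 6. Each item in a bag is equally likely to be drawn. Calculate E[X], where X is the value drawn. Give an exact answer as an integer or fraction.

E[X | Bag 1] = (18 + 3 + 17 + 11 + 9)/5 = 58/5
E[X | Bag 2] = (-3 − 5 − 3)/3 = -11/3
E[X | Bag 3] = (-4 + 4 − 3 + 10 − 4 + 6)/6 = 3/2
E[X] = (2/5)·58/5 + (3/10)·(-11/3) + (3/10)·3/2 = 399/100

399/100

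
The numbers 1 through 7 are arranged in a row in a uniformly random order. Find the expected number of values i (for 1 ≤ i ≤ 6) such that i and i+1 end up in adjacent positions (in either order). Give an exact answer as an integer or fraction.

12/7

For each i ∈ {1,…,6}, let Xᵢ = 1 if i and i+1 are adjacent. P(Xᵢ=1) = 2·(7−1)!/7! = 2/7.
By linearity, E[ΣXᵢ] = (6)·(2/7) = 12/7.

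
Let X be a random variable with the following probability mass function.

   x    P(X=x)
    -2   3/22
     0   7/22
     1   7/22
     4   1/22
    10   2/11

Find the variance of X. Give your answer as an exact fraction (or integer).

7545/484

E[X] = (3/22)·(-2) + (7/22)·0 + (7/22)·1 + (1/22)·4 + (2/11)·10 = 45/22
E[X²] = (3/22)·4 + (7/22)·0 + (7/22)·1 + (1/22)·16 + (2/11)·100 = 435/22
Var(X) = 435/22 − (45/22)² = 7545/484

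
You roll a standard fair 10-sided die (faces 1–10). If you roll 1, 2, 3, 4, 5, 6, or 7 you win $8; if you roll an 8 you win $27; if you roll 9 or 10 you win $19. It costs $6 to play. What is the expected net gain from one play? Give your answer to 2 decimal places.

E[payout] = (7/10)·8 + (1/5)·19 + (1/10)·27 = 121/10
Expected profit = 121/10 − 6 = 61/10 ≈ $6.10

$6.10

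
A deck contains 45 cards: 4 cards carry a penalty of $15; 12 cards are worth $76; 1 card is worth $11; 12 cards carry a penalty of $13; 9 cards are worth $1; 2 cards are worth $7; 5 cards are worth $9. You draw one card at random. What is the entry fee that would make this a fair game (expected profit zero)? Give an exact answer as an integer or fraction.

E[payout] = (4/45)·(-15) + (12/45)·76 + (1/45)·11 + (12/45)·(-13) + (9/45)·1 + (2/45)·7 + (5/45)·9 = 155/9
Fair fee = E[payout] = 155/9

155/9 dollars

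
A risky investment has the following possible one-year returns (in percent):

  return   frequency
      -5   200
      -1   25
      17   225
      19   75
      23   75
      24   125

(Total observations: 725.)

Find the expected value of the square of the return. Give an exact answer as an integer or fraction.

Total = 725, so P(return=-5) = 200/725, etc.
E[X²] = (8/29)·25 + (1/29)·1 + (9/29)·289 + (3/29)·361 + (3/29)·529 + (5/29)·576
     = 288

288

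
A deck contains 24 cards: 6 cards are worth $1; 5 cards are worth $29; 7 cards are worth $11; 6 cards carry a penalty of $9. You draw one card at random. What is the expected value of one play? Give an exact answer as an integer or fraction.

E[payout] = (6/24)·1 + (5/24)·29 + (7/24)·11 + (6/24)·(-9) = 29/4

29/4 dollars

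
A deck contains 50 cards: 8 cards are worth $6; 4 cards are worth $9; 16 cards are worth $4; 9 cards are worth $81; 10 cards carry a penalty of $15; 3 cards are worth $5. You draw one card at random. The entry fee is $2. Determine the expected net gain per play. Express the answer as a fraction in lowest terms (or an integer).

E[payout] = (8/50)·6 + (4/50)·9 + (16/50)·4 + (9/50)·81 + (10/50)·(-15) + (3/50)·5 = 371/25
Expected profit = 371/25 − 2 = 321/25

321/25 dollars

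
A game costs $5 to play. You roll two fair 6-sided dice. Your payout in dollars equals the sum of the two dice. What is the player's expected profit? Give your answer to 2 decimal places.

$2.00

Distribution of the sum of the two dice: 2 w.p. 1/36, 3 w.p. 1/18, 4 w.p. 1/12, 5 w.p. 1/9, 6 w.p. 5/36, 7 w.p. 1/6, …
E[payout] = (1/36)·2 + (1/18)·3 + (1/12)·4 + (1/9)·5 + (5/36)·6 + (1/6)·7 + (5/36)·8 + (1/9)·9 + (1/12)·10 + (1/18)·11 + (1/36)·12 = 7
Expected profit = 7 − 5 = 2 ≈ $2.00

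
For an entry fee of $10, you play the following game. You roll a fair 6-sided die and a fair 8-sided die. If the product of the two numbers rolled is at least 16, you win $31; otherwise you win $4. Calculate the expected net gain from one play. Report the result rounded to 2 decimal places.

E[payout] = (7/12)·4 + (5/12)·31 = 61/4
Expected profit = 61/4 − 10 = 21/4 ≈ $5.25

$5.25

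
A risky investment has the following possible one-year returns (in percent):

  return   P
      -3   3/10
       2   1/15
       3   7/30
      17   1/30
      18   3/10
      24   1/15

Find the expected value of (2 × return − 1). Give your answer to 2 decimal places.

14.00

E[2x-1] = (3/10)·(-7) + (1/15)·3 + (7/30)·5 + (1/30)·33 + (3/10)·35 + (1/15)·47
     = 14 ≈ 14.00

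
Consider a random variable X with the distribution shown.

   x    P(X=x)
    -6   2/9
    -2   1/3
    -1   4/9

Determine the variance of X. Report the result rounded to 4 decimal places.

E[X] = (2/9)·(-6) + (1/3)·(-2) + (4/9)·(-1) = -22/9
E[X²] = (2/9)·36 + (1/3)·4 + (4/9)·1 = 88/9
Var(X) = 88/9 − (-22/9)² = 308/81 ≈ 3.8025

3.8025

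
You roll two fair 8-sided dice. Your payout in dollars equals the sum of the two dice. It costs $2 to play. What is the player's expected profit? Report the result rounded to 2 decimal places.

Distribution of the sum of the two dice: 2 w.p. 1/64, 3 w.p. 1/32, 4 w.p. 3/64, 5 w.p. 1/16, 6 w.p. 5/64, 7 w.p. 3/32, …
E[payout] = (1/64)·2 + (1/32)·3 + (3/64)·4 + (1/16)·5 + (5/64)·6 + (3/32)·7 + (7/64)·8 + (1/8)·9 + (7/64)·10 + (3/32)·11 + (5/64)·12 + (1/16)·13 + (3/64)·14 + (1/32)·15 + (1/64)·16 = 9
Expected profit = 9 − 2 = 7 ≈ $7.00

$7.00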